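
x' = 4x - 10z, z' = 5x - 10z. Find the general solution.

x(t) = 3C_1e^(-3t)sin(t) - C_1e^(-3t)cos(t) - C_2e^(-3t)sin(t) - 3C_2e^(-3t)cos(t), z(t) = 2C_1e^(-3t)sin(t) - C_1e^(-3t)cos(t) - C_2e^(-3t)sin(t) - 2C_2e^(-3t)cos(t)

Coefficient matrix A = [[4, -10], [5, -10]].
Characteristic polynomial det(A - λI) = λ^2 + 6λ + 10 = 0.
Eigenvalues λ = -3 ± i (complex conjugate pair).
For λ=-3+i: an eigenvector is (-1,-1) - i(3,2) = (-1 - 3i, -1 - 2i).
A real fundamental pair from Re and Im of e^((-3+i)t)v: X_1 = e^(-3t)(cos(t)·(-1,-1) + sin(t)·(3,2)), X_2 = e^(-3t)(sin(t)·(-1,-1) - cos(t)·(3,2)).
General solution: C_1X_1 + C_2X_2.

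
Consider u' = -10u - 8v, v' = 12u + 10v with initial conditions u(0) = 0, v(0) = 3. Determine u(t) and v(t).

u(t) = -6e^(2t) + 6e^(-2t), v(t) = 9e^(2t) - 6e^(-2t)

Coefficient matrix A = [[-10, -8], [12, 10]].
Characteristic polynomial det(A - λI) = λ^2 - 4 = 0.
Eigenvalues λ = -2, 2.
For λ=-2: (A-λI) row 1 is [-8, -8], so an eigenvector is (-1, 1).
For λ=2: (A-λI) row 1 is [-12, -8], so an eigenvector is (2, -3).
General solution: K_1e^(-2t)(-1,1) + K_2e^(2t)(2,-3).
Applying u(0)=0, v(0)=3 gives K_1=-6, K_2=-3.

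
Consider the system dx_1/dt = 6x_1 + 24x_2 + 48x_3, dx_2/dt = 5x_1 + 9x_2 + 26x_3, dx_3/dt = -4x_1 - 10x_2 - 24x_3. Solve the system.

x_1(t) = 3C_1e^(-2t) - 8C_2e^(-3t), x_2(t) = C_1e^(-2t) - C_2e^(-3t) - 2C_3e^(-4t), x_3(t) = -C_1e^(-2t) + 2C_2e^(-3t) + C_3e^(-4t)

Coefficient matrix A = [[6, 24, 48], [5, 9, 26], [-4, -10, -24]].
det(A - λI) = 0 gives eigenvalues λ = -2, -3, -4.
For λ=-2: eigenvector (3,1,-1).
For λ=-3: eigenvector (-8,-1,2).
For λ=-4: eigenvector (0,-2,1).
General solution: C_1e^(-2t)(3,1,-1) + C_2e^(-3t)(-8,-1,2) + C_3e^(-4t)(0,-2,1).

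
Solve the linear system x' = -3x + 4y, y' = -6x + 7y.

Coefficient matrix A = [[-3, 4], [-6, 7]].
Characteristic polynomial det(A - λI) = λ^2 - 4λ + 3 = 0.
Eigenvalues λ = 1, 3.
For λ=1: (A-λI) row 1 is [-4, 4], so an eigenvector is (-1, -1).
For λ=3: (A-λI) row 1 is [-6, 4], so an eigenvector is (2, 3).
General solution: c_1e^(t)(-1,-1) + c_2e^(3t)(2,3).

x(t) = -c_1e^(t) + 2c_2e^(3t), y(t) = -c_1e^(t) + 3c_2e^(3t)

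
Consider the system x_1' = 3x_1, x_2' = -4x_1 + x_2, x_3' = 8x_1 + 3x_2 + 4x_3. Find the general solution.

x_1(t) = c_3e^(3t), x_2(t) = c_2e^(t) - 2c_3e^(3t), x_3(t) = c_1e^(4t) - c_2e^(t) - 2c_3e^(3t)

Coefficient matrix A = [[3, 0, 0], [-4, 1, 0], [8, 3, 4]].
det(A - λI) = 0 gives eigenvalues λ = 4, 1, 3.
For λ=4: eigenvector (0,0,1).
For λ=1: eigenvector (0,1,-1).
For λ=3: eigenvector (1,-2,-2).
General solution: c_1e^(4t)(0,0,1) + c_2e^(t)(0,1,-1) + c_3e^(3t)(1,-2,-2).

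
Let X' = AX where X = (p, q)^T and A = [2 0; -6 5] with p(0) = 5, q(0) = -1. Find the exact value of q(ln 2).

A = [[2,0],[-6,5]]; eigenvalues λ = 5, 2.
Eigenvectors: (0,1) for λ=5, (-1,-2) for λ=2.
From the initial condition, c_1 = -11, c_2 = -5.
q(ln 2) = (-11)(2^5)(1) + (-5)(2^2)(-2) = -312.

-312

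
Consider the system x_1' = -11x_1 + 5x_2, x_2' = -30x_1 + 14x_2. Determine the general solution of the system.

x_1(t) = K_1e^(4t) + K_2e^(-t), x_2(t) = 3K_1e^(4t) + 2K_2e^(-t)

Coefficient matrix A = [[-11, 5], [-30, 14]].
Characteristic polynomial det(A - λI) = λ^2 - 3λ - 4 = 0.
Eigenvalues λ = 4, -1.
For λ=4: (A-λI) row 1 is [-15, 5], so an eigenvector is (1, 3).
For λ=-1: (A-λI) row 1 is [-10, 5], so an eigenvector is (1, 2).
General solution: K_1e^(4t)(1,3) + K_2e^(-t)(1,2).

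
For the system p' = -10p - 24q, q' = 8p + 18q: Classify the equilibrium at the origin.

unstable node

A = [[-10,-24],[8,18]]; det(A-λI) = λ^2 - 8λ + 12.
λ = 6, 2: both positive.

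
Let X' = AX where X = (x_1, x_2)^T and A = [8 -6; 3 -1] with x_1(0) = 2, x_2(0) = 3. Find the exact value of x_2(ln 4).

-960

A = [[8,-6],[3,-1]]; eigenvalues λ = 5, 2.
Eigenvectors: (-2,-1) for λ=5, (1,1) for λ=2.
From the initial condition, c_1 = 1, c_2 = 4.
x_2(ln 4) = (1)(4^5)(-1) + (4)(4^2)(1) = -960.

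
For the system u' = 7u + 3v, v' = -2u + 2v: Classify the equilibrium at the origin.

A = [[7,3],[-2,2]]; det(A-λI) = λ^2 - 9λ + 20.
λ = 5, 4: both positive.

unstable node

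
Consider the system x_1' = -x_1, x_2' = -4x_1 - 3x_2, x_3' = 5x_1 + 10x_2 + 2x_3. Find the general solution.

x_1(t) = c_1e^(-t), x_2(t) = -2c_1e^(-t) + c_2e^(-3t), x_3(t) = 5c_1e^(-t) - 2c_2e^(-3t) + c_3e^(2t)

Coefficient matrix A = [[-1, 0, 0], [-4, -3, 0], [5, 10, 2]].
det(A - λI) = 0 gives eigenvalues λ = -1, -3, 2.
For λ=-1: eigenvector (1,-2,5).
For λ=-3: eigenvector (0,1,-2).
For λ=2: eigenvector (0,0,1).
General solution: c_1e^(-t)(1,-2,5) + c_2e^(-3t)(0,1,-2) + c_3e^(2t)(0,0,1).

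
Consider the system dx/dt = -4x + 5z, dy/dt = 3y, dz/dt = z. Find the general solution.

x(t) = K_1e^(-4t) + K_3e^(t), y(t) = K_2e^(3t), z(t) = K_3e^(t)

Coefficient matrix A = [[-4, 0, 5], [0, 3, 0], [0, 0, 1]].
det(A - λI) = 0 gives eigenvalues λ = -4, 3, 1.
For λ=-4: eigenvector (1,0,0).
For λ=3: eigenvector (0,1,0).
For λ=1: eigenvector (1,0,1).
General solution: K_1e^(-4t)(1,0,0) + K_2e^(3t)(0,1,0) + K_3e^(t)(1,0,1).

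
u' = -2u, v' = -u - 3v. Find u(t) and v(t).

Coefficient matrix A = [[-2, 0], [-1, -3]].
Characteristic polynomial det(A - λI) = λ^2 + 5λ + 6 = 0.
Eigenvalues λ = -2, -3.
For λ=-2: (A-λI) row 2 is [-1, -1], so an eigenvector is (-1, 1).
For λ=-3: (A-λI) row 1 is [1, 0], so an eigenvector is (0, 1).
General solution: K_1e^(-2t)(-1,1) + K_2e^(-3t)(0,1).

u(t) = -K_1e^(-2t), v(t) = K_1e^(-2t) + K_2e^(-3t)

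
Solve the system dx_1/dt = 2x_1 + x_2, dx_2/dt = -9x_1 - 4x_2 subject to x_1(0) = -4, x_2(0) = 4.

Coefficient matrix A = [[2, 1], [-9, -4]].
Characteristic polynomial det(A - λI) = λ^2 + 2λ + 1 = 0.
Single eigenvalue λ = -1 with algebraic multiplicity 2.
Eigenvector v = (-1,3); generalized eigenvector w with (A-λI)w=v is (-1,2).
General solution: e^(-t)[c_1·v + c_2·(t·v + w)].
Applying x_1(0)=-4, x_2(0)=4 gives c_1=-4, c_2=8.

x_1(t) = -8te^(-t) - 4e^(-t), x_2(t) = 24te^(-t) + 4e^(-t)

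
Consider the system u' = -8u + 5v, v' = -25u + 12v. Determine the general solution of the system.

u(t) = -c_1e^(2t)sin(5t) + c_2e^(2t)cos(5t), v(t) = -2c_1e^(2t)sin(5t) - c_1e^(2t)cos(5t) - c_2e^(2t)sin(5t) + 2c_2e^(2t)cos(5t)

Coefficient matrix A = [[-8, 5], [-25, 12]].
Characteristic polynomial det(A - λI) = λ^2 - 4λ + 29 = 0.
Eigenvalues λ = 2 ± 5i (complex conjugate pair).
For λ=2+5i: an eigenvector is (0,-1) - i(-1,-2) = (0 + i, -1 + 2i).
A real fundamental pair from Re and Im of e^((2+5i)t)v: X_1 = e^(2t)(cos(5t)·(0,-1) + sin(5t)·(-1,-2)), X_2 = e^(2t)(sin(5t)·(0,-1) - cos(5t)·(-1,-2)).
General solution: c_1X_1 + c_2X_2.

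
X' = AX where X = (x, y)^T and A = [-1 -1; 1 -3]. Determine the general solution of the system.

Coefficient matrix A = [[-1, -1], [1, -3]].
Characteristic polynomial det(A - λI) = λ^2 + 4λ + 4 = 0.
Single eigenvalue λ = -2 with algebraic multiplicity 2.
Eigenvector v = (1,1); generalized eigenvector w with (A-λI)w=v is (2,1).
General solution: e^(-2t)[K_1·v + K_2·(t·v + w)].

x(t) = K_1e^(-2t) + K_2te^(-2t) + 2K_2e^(-2t), y(t) = K_1e^(-2t) + K_2te^(-2t) + K_2e^(-2t)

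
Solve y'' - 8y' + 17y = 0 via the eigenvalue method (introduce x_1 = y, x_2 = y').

Let x_1 = y, x_2 = y'. Then x_1' = x_2 and x_2' = -17x_1 + 8x_2.
A = [[0,1],[-17,8]]; det(A-λI) = λ^2 - 8λ + 17.
Eigenvalues λ = 4 ± i.

y(t) = K_1e^(4t)cos(t) + K_2e^(4t)sin(t)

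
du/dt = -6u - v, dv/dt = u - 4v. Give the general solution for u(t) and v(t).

Coefficient matrix A = [[-6, -1], [1, -4]].
Characteristic polynomial det(A - λI) = λ^2 + 10λ + 25 = 0.
Single eigenvalue λ = -5 with algebraic multiplicity 2.
Eigenvector v = (-1,1); generalized eigenvector w with (A-λI)w=v is (-1,2).
General solution: e^(-5t)[c_1·v + c_2·(t·v + w)].

u(t) = -c_1e^(-5t) - c_2te^(-5t) - c_2e^(-5t), v(t) = c_1e^(-5t) + c_2te^(-5t) + 2c_2e^(-5t)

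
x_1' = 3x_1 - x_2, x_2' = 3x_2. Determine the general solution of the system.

x_1(t) = K_1e^(3t) + K_2te^(3t) + 2K_2e^(3t), x_2(t) = -K_2e^(3t)

Coefficient matrix A = [[3, -1], [0, 3]].
Characteristic polynomial det(A - λI) = λ^2 - 6λ + 9 = 0.
Single eigenvalue λ = 3 with algebraic multiplicity 2.
Eigenvector v = (1,0); generalized eigenvector w with (A-λI)w=v is (2,-1).
General solution: e^(3t)[K_1·v + K_2·(t·v + w)].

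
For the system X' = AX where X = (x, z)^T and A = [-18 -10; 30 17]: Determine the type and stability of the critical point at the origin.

A = [[-18,-10],[30,17]]; det(A-λI) = λ^2 + λ - 6.
λ = 2, -3: opposite signs.

saddle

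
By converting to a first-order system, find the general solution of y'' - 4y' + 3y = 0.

y(t) = c_1e^(t) + c_2e^(3t)

Let x_1 = y, x_2 = y'. Then x_1' = x_2 and x_2' = -3x_1 + 4x_2.
A = [[0,1],[-3,4]]; det(A-λI) = λ^2 - 4λ + 3.
Eigenvalues λ = 1, 3 with eigenvectors (1,1), (1,3).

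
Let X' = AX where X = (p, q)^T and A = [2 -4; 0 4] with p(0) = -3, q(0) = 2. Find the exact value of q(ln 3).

162

A = [[2,-4],[0,4]]; eigenvalues λ = 2, 4.
Eigenvectors: (1,0) for λ=2, (-2,1) for λ=4.
From the initial condition, c_1 = 1, c_2 = 2.
q(ln 3) = (1)(3^2)(0) + (2)(3^4)(1) = 162.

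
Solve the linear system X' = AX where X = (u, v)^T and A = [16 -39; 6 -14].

Coefficient matrix A = [[16, -39], [6, -14]].
Characteristic polynomial det(A - λI) = λ^2 - 2λ + 10 = 0.
Eigenvalues λ = 1 ± 3i (complex conjugate pair).
For λ=1+3i: an eigenvector is (-2,-1) - i(3,1) = (-2 - 3i, -1 - i).
A real fundamental pair from Re and Im of e^((1+3i)t)v: X_1 = e^(t)(cos(3t)·(-2,-1) + sin(3t)·(3,1)), X_2 = e^(t)(sin(3t)·(-2,-1) - cos(3t)·(3,1)).
General solution: K_1X_1 + K_2X_2.

u(t) = 3K_1e^(t)sin(3t) - 2K_1e^(t)cos(3t) - 2K_2e^(t)sin(3t) - 3K_2e^(t)cos(3t), v(t) = K_1e^(t)sin(3t) - K_1e^(t)cos(3t) - K_2e^(t)sin(3t) - K_2e^(t)cos(3t)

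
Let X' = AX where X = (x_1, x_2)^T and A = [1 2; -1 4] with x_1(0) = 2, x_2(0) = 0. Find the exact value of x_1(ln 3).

-18

A = [[1,2],[-1,4]]; eigenvalues λ = 2, 3.
Eigenvectors: (2,1) for λ=2, (1,1) for λ=3.
From the initial condition, c_1 = 2, c_2 = -2.
x_1(ln 3) = (2)(3^2)(2) + (-2)(3^3)(1) = -18.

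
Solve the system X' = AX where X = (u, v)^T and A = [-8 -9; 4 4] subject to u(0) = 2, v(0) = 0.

Coefficient matrix A = [[-8, -9], [4, 4]].
Characteristic polynomial det(A - λI) = λ^2 + 4λ + 4 = 0.
Single eigenvalue λ = -2 with algebraic multiplicity 2.
Eigenvector v = (-3,2); generalized eigenvector w with (A-λI)w=v is (-1,1).
General solution: e^(-2t)[C_1·v + C_2·(t·v + w)].
Applying u(0)=2, v(0)=0 gives C_1=-2, C_2=4.

u(t) = -12te^(-2t) + 2e^(-2t), v(t) = 8te^(-2t)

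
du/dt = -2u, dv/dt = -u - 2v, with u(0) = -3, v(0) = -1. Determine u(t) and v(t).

Coefficient matrix A = [[-2, 0], [-1, -2]].
Characteristic polynomial det(A - λI) = λ^2 + 4λ + 4 = 0.
Single eigenvalue λ = -2 with algebraic multiplicity 2.
Eigenvector v = (0,-1); generalized eigenvector w with (A-λI)w=v is (1,1).
General solution: e^(-2t)[c_1·v + c_2·(t·v + w)].
Applying u(0)=-3, v(0)=-1 gives c_1=-2, c_2=-3.

u(t) = -3e^(-2t), v(t) = 3te^(-2t) - e^(-2t)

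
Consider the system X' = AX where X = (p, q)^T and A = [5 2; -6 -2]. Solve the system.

p(t) = -C_1e^(t) + 2C_2e^(2t), q(t) = 2C_1e^(t) - 3C_2e^(2t)

Coefficient matrix A = [[5, 2], [-6, -2]].
Characteristic polynomial det(A - λI) = λ^2 - 3λ + 2 = 0.
Eigenvalues λ = 1, 2.
For λ=1: (A-λI) row 1 is [4, 2], so an eigenvector is (-1, 2).
For λ=2: (A-λI) row 1 is [3, 2], so an eigenvector is (2, -3).
General solution: C_1e^(t)(-1,2) + C_2e^(2t)(2,-3).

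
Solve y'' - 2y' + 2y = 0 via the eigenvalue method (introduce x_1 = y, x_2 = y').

Let x_1 = y, x_2 = y'. Then x_1' = x_2 and x_2' = -2x_1 + 2x_2.
A = [[0,1],[-2,2]]; det(A-λI) = λ^2 - 2λ + 2.
Eigenvalues λ = 1 ± i.

y(t) = C_1e^(t)cos(t) + C_2e^(t)sin(t)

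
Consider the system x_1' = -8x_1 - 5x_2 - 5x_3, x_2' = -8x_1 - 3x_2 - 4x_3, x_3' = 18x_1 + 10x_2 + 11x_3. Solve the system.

x_1(t) = C_1e^(-3t) - C_3e^(2t), x_2(t) = C_1e^(-3t) - C_2e^(t), x_3(t) = -2C_1e^(-3t) + C_2e^(t) + 2C_3e^(2t)

Coefficient matrix A = [[-8, -5, -5], [-8, -3, -4], [18, 10, 11]].
det(A - λI) = 0 gives eigenvalues λ = -3, 1, 2.
For λ=-3: eigenvector (1,1,-2).
For λ=1: eigenvector (0,-1,1).
For λ=2: eigenvector (-1,0,2).
General solution: C_1e^(-3t)(1,1,-2) + C_2e^(t)(0,-1,1) + C_3e^(2t)(-1,0,2).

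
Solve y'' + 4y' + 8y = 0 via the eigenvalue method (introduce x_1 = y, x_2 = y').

Let x_1 = y, x_2 = y'. Then x_1' = x_2 and x_2' = -8x_1 - 4x_2.
A = [[0,1],[-8,-4]]; det(A-λI) = λ^2 + 4λ + 8.
Eigenvalues λ = -2 ± 2i.

y(t) = K_1e^(-2t)cos(2t) + K_2e^(-2t)sin(2t)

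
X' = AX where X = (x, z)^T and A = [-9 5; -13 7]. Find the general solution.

Coefficient matrix A = [[-9, 5], [-13, 7]].
Characteristic polynomial det(A - λI) = λ^2 + 2λ + 2 = 0.
Eigenvalues λ = -1 ± i (complex conjugate pair).
For λ=-1+i: an eigenvector is (1,2) - i(2,3) = (1 - 2i, 2 - 3i).
A real fundamental pair from Re and Im of e^((-1+i)t)v: X_1 = e^(-t)(cos(t)·(1,2) + sin(t)·(2,3)), X_2 = e^(-t)(sin(t)·(1,2) - cos(t)·(2,3)).
General solution: c_1X_1 + c_2X_2.

x(t) = 2c_1e^(-t)sin(t) + c_1e^(-t)cos(t) + c_2e^(-t)sin(t) - 2c_2e^(-t)cos(t), z(t) = 3c_1e^(-t)sin(t) + 2c_1e^(-t)cos(t) + 2c_2e^(-t)sin(t) - 3c_2e^(-t)cos(t)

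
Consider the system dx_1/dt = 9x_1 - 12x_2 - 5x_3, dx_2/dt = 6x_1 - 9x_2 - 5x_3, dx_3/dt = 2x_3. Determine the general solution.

x_1(t) = C_1e^(-3t) + 2C_2e^(3t) - C_3e^(2t), x_2(t) = C_1e^(-3t) + C_2e^(3t) - C_3e^(2t), x_3(t) = C_3e^(2t)

Coefficient matrix A = [[9, -12, -5], [6, -9, -5], [0, 0, 2]].
det(A - λI) = 0 gives eigenvalues λ = -3, 3, 2.
For λ=-3: eigenvector (1,1,0).
For λ=3: eigenvector (2,1,0).
For λ=2: eigenvector (-1,-1,1).
General solution: C_1e^(-3t)(1,1,0) + C_2e^(3t)(2,1,0) + C_3e^(2t)(-1,-1,1).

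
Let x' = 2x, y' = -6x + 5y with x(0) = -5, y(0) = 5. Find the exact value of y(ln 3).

A = [[2,0],[-6,5]]; eigenvalues λ = 2, 5.
Eigenvectors: (-1,-2) for λ=2, (0,-1) for λ=5.
From the initial condition, c_1 = 5, c_2 = -15.
y(ln 3) = (5)(3^2)(-2) + (-15)(3^5)(-1) = 3555.

3555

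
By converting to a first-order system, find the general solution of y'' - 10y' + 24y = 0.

Let x_1 = y, x_2 = y'. Then x_1' = x_2 and x_2' = -24x_1 + 10x_2.
A = [[0,1],[-24,10]]; det(A-λI) = λ^2 - 10λ + 24.
Eigenvalues λ = 6, 4 with eigenvectors (1,6), (1,4).

y(t) = K_1e^(6t) + K_2e^(4t)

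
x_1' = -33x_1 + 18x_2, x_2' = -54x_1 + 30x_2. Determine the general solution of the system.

x_1(t) = C_1e^(3t) + 2C_2e^(-6t), x_2(t) = 2C_1e^(3t) + 3C_2e^(-6t)

Coefficient matrix A = [[-33, 18], [-54, 30]].
Characteristic polynomial det(A - λI) = λ^2 + 3λ - 18 = 0.
Eigenvalues λ = 3, -6.
For λ=3: (A-λI) row 1 is [-36, 18], so an eigenvector is (1, 2).
For λ=-6: (A-λI) row 1 is [-27, 18], so an eigenvector is (2, 3).
General solution: C_1e^(3t)(1,2) + C_2e^(-6t)(2,3).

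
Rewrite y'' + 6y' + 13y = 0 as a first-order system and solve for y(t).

y(t) = C_1e^(-3t)cos(2t) + C_2e^(-3t)sin(2t)

Let x_1 = y, x_2 = y'. Then x_1' = x_2 and x_2' = -13x_1 - 6x_2.
A = [[0,1],[-13,-6]]; det(A-λI) = λ^2 + 6λ + 13.
Eigenvalues λ = -3 ± 2i.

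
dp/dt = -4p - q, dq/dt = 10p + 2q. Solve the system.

Coefficient matrix A = [[-4, -1], [10, 2]].
Characteristic polynomial det(A - λI) = λ^2 + 2λ + 2 = 0.
Eigenvalues λ = -1 ± i (complex conjugate pair).
For λ=-1+i: an eigenvector is (0,-1) - i(1,-3) = (0 - i, -1 + 3i).
A real fundamental pair from Re and Im of e^((-1+i)t)v: X_1 = e^(-t)(cos(t)·(0,-1) + sin(t)·(1,-3)), X_2 = e^(-t)(sin(t)·(0,-1) - cos(t)·(1,-3)).
General solution: C_1X_1 + C_2X_2.

p(t) = C_1e^(-t)sin(t) - C_2e^(-t)cos(t), q(t) = -3C_1e^(-t)sin(t) - C_1e^(-t)cos(t) - C_2e^(-t)sin(t) + 3C_2e^(-t)cos(t)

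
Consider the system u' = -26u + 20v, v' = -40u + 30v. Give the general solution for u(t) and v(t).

Coefficient matrix A = [[-26, 20], [-40, 30]].
Characteristic polynomial det(A - λI) = λ^2 - 4λ + 20 = 0.
Eigenvalues λ = 2 ± 4i (complex conjugate pair).
For λ=2+4i: an eigenvector is (1,1) - i(-2,-3) = (1 + 2i, 1 + 3i).
A real fundamental pair from Re and Im of e^((2+4i)t)v: X_1 = e^(2t)(cos(4t)·(1,1) + sin(4t)·(-2,-3)), X_2 = e^(2t)(sin(4t)·(1,1) - cos(4t)·(-2,-3)).
General solution: c_1X_1 + c_2X_2.

u(t) = -2c_1e^(2t)sin(4t) + c_1e^(2t)cos(4t) + c_2e^(2t)sin(4t) + 2c_2e^(2t)cos(4t), v(t) = -3c_1e^(2t)sin(4t) + c_1e^(2t)cos(4t) + c_2e^(2t)sin(4t) + 3c_2e^(2t)cos(4t)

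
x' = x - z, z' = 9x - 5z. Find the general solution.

x(t) = -c_1e^(-2t) - c_2te^(-2t), z(t) = -3c_1e^(-2t) - 3c_2te^(-2t) + c_2e^(-2t)

Coefficient matrix A = [[1, -1], [9, -5]].
Characteristic polynomial det(A - λI) = λ^2 + 4λ + 4 = 0.
Single eigenvalue λ = -2 with algebraic multiplicity 2.
Eigenvector v = (-1,-3); generalized eigenvector w with (A-λI)w=v is (0,1).
General solution: e^(-2t)[c_1·v + c_2·(t·v + w)].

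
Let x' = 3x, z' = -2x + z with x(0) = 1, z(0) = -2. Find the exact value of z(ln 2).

-10

A = [[3,0],[-2,1]]; eigenvalues λ = 1, 3.
Eigenvectors: (0,1) for λ=1, (-1,1) for λ=3.
From the initial condition, c_1 = -1, c_2 = -1.
z(ln 2) = (-1)(2^1)(1) + (-1)(2^3)(1) = -10.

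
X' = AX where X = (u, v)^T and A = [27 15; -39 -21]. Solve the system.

u(t) = -K_1e^(3t)sin(3t) - 2K_1e^(3t)cos(3t) - 2K_2e^(3t)sin(3t) + K_2e^(3t)cos(3t), v(t) = 2K_1e^(3t)sin(3t) + 3K_1e^(3t)cos(3t) + 3K_2e^(3t)sin(3t) - 2K_2e^(3t)cos(3t)

Coefficient matrix A = [[27, 15], [-39, -21]].
Characteristic polynomial det(A - λI) = λ^2 - 6λ + 18 = 0.
Eigenvalues λ = 3 ± 3i (complex conjugate pair).
For λ=3+3i: an eigenvector is (-2,3) - i(-1,2) = (-2 + i, 3 - 2i).
A real fundamental pair from Re and Im of e^((3+3i)t)v: X_1 = e^(3t)(cos(3t)·(-2,3) + sin(3t)·(-1,2)), X_2 = e^(3t)(sin(3t)·(-2,3) - cos(3t)·(-1,2)).
General solution: K_1X_1 + K_2X_2.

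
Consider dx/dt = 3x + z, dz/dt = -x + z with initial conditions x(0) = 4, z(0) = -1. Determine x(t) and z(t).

Coefficient matrix A = [[3, 1], [-1, 1]].
Characteristic polynomial det(A - λI) = λ^2 - 4λ + 4 = 0.
Single eigenvalue λ = 2 with algebraic multiplicity 2.
Eigenvector v = (-1,1); generalized eigenvector w with (A-λI)w=v is (2,-3).
General solution: e^(2t)[c_1·v + c_2·(t·v + w)].
Applying x(0)=4, z(0)=-1 gives c_1=-10, c_2=-3.

x(t) = 3te^(2t) + 4e^(2t), z(t) = -3te^(2t) - e^(2t)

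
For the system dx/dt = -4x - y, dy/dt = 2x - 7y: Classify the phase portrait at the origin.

stable node

A = [[-4,-1],[2,-7]]; det(A-λI) = λ^2 + 11λ + 30.
λ = -6, -5: both negative.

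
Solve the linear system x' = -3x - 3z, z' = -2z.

Coefficient matrix A = [[-3, -3], [0, -2]].
Characteristic polynomial det(A - λI) = λ^2 + 5λ + 6 = 0.
Eigenvalues λ = -3, -2.
For λ=-3: (A-λI) row 1 is [0, -3], so an eigenvector is (-1, 0).
For λ=-2: (A-λI) row 1 is [-1, -3], so an eigenvector is (3, -1).
General solution: C_1e^(-3t)(-1,0) + C_2e^(-2t)(3,-1).

x(t) = -C_1e^(-3t) + 3C_2e^(-2t), z(t) = -C_2e^(-2t)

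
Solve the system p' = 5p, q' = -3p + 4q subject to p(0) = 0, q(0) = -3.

p(t) = 0, q(t) = -3e^(4t)

Coefficient matrix A = [[5, 0], [-3, 4]].
Characteristic polynomial det(A - λI) = λ^2 - 9λ + 20 = 0.
Eigenvalues λ = 4, 5.
For λ=4: (A-λI) row 1 is [1, 0], so an eigenvector is (0, 1).
For λ=5: (A-λI) row 2 is [-3, -1], so an eigenvector is (-1, 3).
General solution: K_1e^(4t)(0,1) + K_2e^(5t)(-1,3).
Applying p(0)=0, q(0)=-3 gives K_1=-3, K_2=0.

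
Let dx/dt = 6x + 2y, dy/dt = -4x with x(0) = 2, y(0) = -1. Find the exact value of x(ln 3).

234

A = [[6,2],[-4,0]]; eigenvalues λ = 4, 2.
Eigenvectors: (-1,1) for λ=4, (-1,2) for λ=2.
From the initial condition, c_1 = -3, c_2 = 1.
x(ln 3) = (-3)(3^4)(-1) + (1)(3^2)(-1) = 234.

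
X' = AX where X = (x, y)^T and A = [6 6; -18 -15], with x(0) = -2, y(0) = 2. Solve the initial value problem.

x(t) = -4e^(-3t) + 2e^(-6t), y(t) = 6e^(-3t) - 4e^(-6t)

Coefficient matrix A = [[6, 6], [-18, -15]].
Characteristic polynomial det(A - λI) = λ^2 + 9λ + 18 = 0.
Eigenvalues λ = -3, -6.
For λ=-3: (A-λI) row 1 is [9, 6], so an eigenvector is (-2, 3).
For λ=-6: (A-λI) row 1 is [12, 6], so an eigenvector is (1, -2).
General solution: K_1e^(-3t)(-2,3) + K_2e^(-6t)(1,-2).
Applying x(0)=-2, y(0)=2 gives K_1=2, K_2=2.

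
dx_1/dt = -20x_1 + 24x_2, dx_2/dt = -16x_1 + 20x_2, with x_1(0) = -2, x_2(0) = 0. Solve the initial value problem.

x_1(t) = 4e^(4t) - 6e^(-4t), x_2(t) = 4e^(4t) - 4e^(-4t)

Coefficient matrix A = [[-20, 24], [-16, 20]].
Characteristic polynomial det(A - λI) = λ^2 - 16 = 0.
Eigenvalues λ = 4, -4.
For λ=4: (A-λI) row 1 is [-24, 24], so an eigenvector is (-1, -1).
For λ=-4: (A-λI) row 1 is [-16, 24], so an eigenvector is (-3, -2).
General solution: C_1e^(4t)(-1,-1) + C_2e^(-4t)(-3,-2).
Applying x_1(0)=-2, x_2(0)=0 gives C_1=-4, C_2=2.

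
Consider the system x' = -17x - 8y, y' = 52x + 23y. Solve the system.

Coefficient matrix A = [[-17, -8], [52, 23]].
Characteristic polynomial det(A - λI) = λ^2 - 6λ + 25 = 0.
Eigenvalues λ = 3 ± 4i (complex conjugate pair).
For λ=3+4i: an eigenvector is (1,-3) - i(1,-2) = (1 - i, -3 + 2i).
A real fundamental pair from Re and Im of e^((3+4i)t)v: X_1 = e^(3t)(cos(4t)·(1,-3) + sin(4t)·(1,-2)), X_2 = e^(3t)(sin(4t)·(1,-3) - cos(4t)·(1,-2)).
General solution: C_1X_1 + C_2X_2.

x(t) = C_1e^(3t)sin(4t) + C_1e^(3t)cos(4t) + C_2e^(3t)sin(4t) - C_2e^(3t)cos(4t), y(t) = -2C_1e^(3t)sin(4t) - 3C_1e^(3t)cos(4t) - 3C_2e^(3t)sin(4t) + 2C_2e^(3t)cos(4t)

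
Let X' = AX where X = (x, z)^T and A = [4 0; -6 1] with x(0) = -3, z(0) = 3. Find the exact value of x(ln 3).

-243

A = [[4,0],[-6,1]]; eigenvalues λ = 1, 4.
Eigenvectors: (0,1) for λ=1, (1,-2) for λ=4.
From the initial condition, c_1 = -3, c_2 = -3.
x(ln 3) = (-3)(3^1)(0) + (-3)(3^4)(1) = -243.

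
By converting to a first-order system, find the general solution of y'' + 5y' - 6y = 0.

Let x_1 = y, x_2 = y'. Then x_1' = x_2 and x_2' = 6x_1 - 5x_2.
A = [[0,1],[6,-5]]; det(A-λI) = λ^2 + 5λ - 6.
Eigenvalues λ = -6, 1 with eigenvectors (1,-6), (1,1).

y(t) = C_1e^(-6t) + C_2e^(t)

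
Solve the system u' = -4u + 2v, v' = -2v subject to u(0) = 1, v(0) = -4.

u(t) = -4e^(-2t) + 5e^(-4t), v(t) = -4e^(-2t)

Coefficient matrix A = [[-4, 2], [0, -2]].
Characteristic polynomial det(A - λI) = λ^2 + 6λ + 8 = 0.
Eigenvalues λ = -2, -4.
For λ=-2: (A-λI) row 1 is [-2, 2], so an eigenvector is (1, 1).
For λ=-4: (A-λI) row 1 is [0, 2], so an eigenvector is (-1, 0).
General solution: K_1e^(-2t)(1,1) + K_2e^(-4t)(-1,0).
Applying u(0)=1, v(0)=-4 gives K_1=-4, K_2=-5.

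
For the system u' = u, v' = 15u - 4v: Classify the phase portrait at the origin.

saddle

A = [[1,0],[15,-4]]; det(A-λI) = λ^2 + 3λ - 4.
λ = 1, -4: opposite signs.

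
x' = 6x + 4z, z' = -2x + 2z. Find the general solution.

Coefficient matrix A = [[6, 4], [-2, 2]].
Characteristic polynomial det(A - λI) = λ^2 - 8λ + 20 = 0.
Eigenvalues λ = 4 ± 2i (complex conjugate pair).
For λ=4+2i: an eigenvector is (1,-1) - i(-1,0) = (1 + i, -1).
A real fundamental pair from Re and Im of e^((4+2i)t)v: X_1 = e^(4t)(cos(2t)·(1,-1) + sin(2t)·(-1,0)), X_2 = e^(4t)(sin(2t)·(1,-1) - cos(2t)·(-1,0)).
General solution: c_1X_1 + c_2X_2.

x(t) = -c_1e^(4t)sin(2t) + c_1e^(4t)cos(2t) + c_2e^(4t)sin(2t) + c_2e^(4t)cos(2t), z(t) = -c_1e^(4t)cos(2t) - c_2e^(4t)sin(2t)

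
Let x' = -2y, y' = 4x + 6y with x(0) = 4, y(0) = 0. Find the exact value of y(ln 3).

A = [[0,-2],[4,6]]; eigenvalues λ = 4, 2.
Eigenvectors: (-1,2) for λ=4, (-1,1) for λ=2.
From the initial condition, c_1 = 4, c_2 = -8.
y(ln 3) = (4)(3^4)(2) + (-8)(3^2)(1) = 576.

576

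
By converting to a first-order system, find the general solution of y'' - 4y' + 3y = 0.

Let x_1 = y, x_2 = y'. Then x_1' = x_2 and x_2' = -3x_1 + 4x_2.
A = [[0,1],[-3,4]]; det(A-λI) = λ^2 - 4λ + 3.
Eigenvalues λ = 3, 1 with eigenvectors (1,3), (1,1).

y(t) = K_1e^(3t) + K_2e^(t)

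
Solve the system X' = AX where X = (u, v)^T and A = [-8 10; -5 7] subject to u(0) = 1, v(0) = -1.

u(t) = -3e^(2t) + 4e^(-3t), v(t) = -3e^(2t) + 2e^(-3t)

Coefficient matrix A = [[-8, 10], [-5, 7]].
Characteristic polynomial det(A - λI) = λ^2 + λ - 6 = 0.
Eigenvalues λ = -3, 2.
For λ=-3: (A-λI) row 1 is [-5, 10], so an eigenvector is (-2, -1).
For λ=2: (A-λI) row 1 is [-10, 10], so an eigenvector is (1, 1).
General solution: C_1e^(-3t)(-2,-1) + C_2e^(2t)(1,1).
Applying u(0)=1, v(0)=-1 gives C_1=-2, C_2=-3.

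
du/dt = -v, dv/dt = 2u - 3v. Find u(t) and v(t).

u(t) = -c_1e^(-t) - c_2e^(-2t), v(t) = -c_1e^(-t) - 2c_2e^(-2t)

Coefficient matrix A = [[0, -1], [2, -3]].
Characteristic polynomial det(A - λI) = λ^2 + 3λ + 2 = 0.
Eigenvalues λ = -1, -2.
For λ=-1: (A-λI) row 1 is [1, -1], so an eigenvector is (-1, -1).
For λ=-2: (A-λI) row 1 is [2, -1], so an eigenvector is (-1, -2).
General solution: c_1e^(-t)(-1,-1) + c_2e^(-2t)(-1,-2).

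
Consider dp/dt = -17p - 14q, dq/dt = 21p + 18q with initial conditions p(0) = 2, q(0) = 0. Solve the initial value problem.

Coefficient matrix A = [[-17, -14], [21, 18]].
Characteristic polynomial det(A - λI) = λ^2 - λ - 12 = 0.
Eigenvalues λ = -3, 4.
For λ=-3: (A-λI) row 1 is [-14, -14], so an eigenvector is (1, -1).
For λ=4: (A-λI) row 1 is [-21, -14], so an eigenvector is (-2, 3).
General solution: c_1e^(-3t)(1,-1) + c_2e^(4t)(-2,3).
Applying p(0)=2, q(0)=0 gives c_1=6, c_2=2.

p(t) = -4e^(4t) + 6e^(-3t), q(t) = 6e^(4t) - 6e^(-3t)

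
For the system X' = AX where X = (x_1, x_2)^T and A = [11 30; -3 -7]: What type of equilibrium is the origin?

A = [[11,30],[-3,-7]]; det(A-λI) = λ^2 - 4λ + 13.
λ = 2 ± 3i: positive real part.

unstable spiral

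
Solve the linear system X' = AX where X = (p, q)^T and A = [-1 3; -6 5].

Coefficient matrix A = [[-1, 3], [-6, 5]].
Characteristic polynomial det(A - λI) = λ^2 - 4λ + 13 = 0.
Eigenvalues λ = 2 ± 3i (complex conjugate pair).
For λ=2+3i: an eigenvector is (-1,-1) - i(0,1) = (-1, -1 - i).
A real fundamental pair from Re and Im of e^((2+3i)t)v: X_1 = e^(2t)(cos(3t)·(-1,-1) + sin(3t)·(0,1)), X_2 = e^(2t)(sin(3t)·(-1,-1) - cos(3t)·(0,1)).
General solution: C_1X_1 + C_2X_2.

p(t) = -C_1e^(2t)cos(3t) - C_2e^(2t)sin(3t), q(t) = C_1e^(2t)sin(3t) - C_1e^(2t)cos(3t) - C_2e^(2t)sin(3t) - C_2e^(2t)cos(3t)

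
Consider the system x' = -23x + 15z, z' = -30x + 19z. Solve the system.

x(t) = -c_1e^(-2t)sin(3t) - 2c_1e^(-2t)cos(3t) - 2c_2e^(-2t)sin(3t) + c_2e^(-2t)cos(3t), z(t) = -c_1e^(-2t)sin(3t) - 3c_1e^(-2t)cos(3t) - 3c_2e^(-2t)sin(3t) + c_2e^(-2t)cos(3t)

Coefficient matrix A = [[-23, 15], [-30, 19]].
Characteristic polynomial det(A - λI) = λ^2 + 4λ + 13 = 0.
Eigenvalues λ = -2 ± 3i (complex conjugate pair).
For λ=-2+3i: an eigenvector is (-2,-3) - i(-1,-1) = (-2 + i, -3 + i).
A real fundamental pair from Re and Im of e^((-2+3i)t)v: X_1 = e^(-2t)(cos(3t)·(-2,-3) + sin(3t)·(-1,-1)), X_2 = e^(-2t)(sin(3t)·(-2,-3) - cos(3t)·(-1,-1)).
General solution: c_1X_1 + c_2X_2.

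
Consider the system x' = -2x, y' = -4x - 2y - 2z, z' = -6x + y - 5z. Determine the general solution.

x(t) = C_1e^(-2t), y(t) = -C_2e^(-4t) + 2C_3e^(-3t), z(t) = -2C_1e^(-2t) - C_2e^(-4t) + C_3e^(-3t)

Coefficient matrix A = [[-2, 0, 0], [-4, -2, -2], [-6, 1, -5]].
det(A - λI) = 0 gives eigenvalues λ = -2, -4, -3.
For λ=-2: eigenvector (1,0,-2).
For λ=-4: eigenvector (0,-1,-1).
For λ=-3: eigenvector (0,2,1).
General solution: C_1e^(-2t)(1,0,-2) + C_2e^(-4t)(0,-1,-1) + C_3e^(-3t)(0,2,1).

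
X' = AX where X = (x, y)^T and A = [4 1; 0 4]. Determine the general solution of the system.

Coefficient matrix A = [[4, 1], [0, 4]].
Characteristic polynomial det(A - λI) = λ^2 - 8λ + 16 = 0.
Single eigenvalue λ = 4 with algebraic multiplicity 2.
Eigenvector v = (1,0); generalized eigenvector w with (A-λI)w=v is (-2,1).
General solution: e^(4t)[C_1·v + C_2·(t·v + w)].

x(t) = C_1e^(4t) + C_2te^(4t) - 2C_2e^(4t), y(t) = C_2e^(4t)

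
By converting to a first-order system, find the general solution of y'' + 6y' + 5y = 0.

y(t) = C_1e^(-t) + C_2e^(-5t)

Let x_1 = y, x_2 = y'. Then x_1' = x_2 and x_2' = -5x_1 - 6x_2.
A = [[0,1],[-5,-6]]; det(A-λI) = λ^2 + 6λ + 5.
Eigenvalues λ = -1, -5 with eigenvectors (1,-1), (1,-5).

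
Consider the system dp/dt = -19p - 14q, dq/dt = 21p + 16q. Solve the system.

Coefficient matrix A = [[-19, -14], [21, 16]].
Characteristic polynomial det(A - λI) = λ^2 + 3λ - 10 = 0.
Eigenvalues λ = -5, 2.
For λ=-5: (A-λI) row 1 is [-14, -14], so an eigenvector is (1, -1).
For λ=2: (A-λI) row 1 is [-21, -14], so an eigenvector is (-2, 3).
General solution: C_1e^(-5t)(1,-1) + C_2e^(2t)(-2,3).

p(t) = C_1e^(-5t) - 2C_2e^(2t), q(t) = -C_1e^(-5t) + 3C_2e^(2t)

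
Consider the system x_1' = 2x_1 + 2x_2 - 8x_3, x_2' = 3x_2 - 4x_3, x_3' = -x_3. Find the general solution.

x_1(t) = C_1e^(2t) + 2C_2e^(3t) + 2C_3e^(-t), x_2(t) = C_2e^(3t) + C_3e^(-t), x_3(t) = C_3e^(-t)

Coefficient matrix A = [[2, 2, -8], [0, 3, -4], [0, 0, -1]].
det(A - λI) = 0 gives eigenvalues λ = 2, 3, -1.
For λ=2: eigenvector (1,0,0).
For λ=3: eigenvector (2,1,0).
For λ=-1: eigenvector (2,1,1).
General solution: C_1e^(2t)(1,0,0) + C_2e^(3t)(2,1,0) + C_3e^(-t)(2,1,1).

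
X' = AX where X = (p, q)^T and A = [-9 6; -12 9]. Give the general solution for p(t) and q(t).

p(t) = -C_1e^(-3t) + C_2e^(3t), q(t) = -C_1e^(-3t) + 2C_2e^(3t)

Coefficient matrix A = [[-9, 6], [-12, 9]].
Characteristic polynomial det(A - λI) = λ^2 - 9 = 0.
Eigenvalues λ = -3, 3.
For λ=-3: (A-λI) row 1 is [-6, 6], so an eigenvector is (-1, -1).
For λ=3: (A-λI) row 1 is [-12, 6], so an eigenvector is (1, 2).
General solution: C_1e^(-3t)(-1,-1) + C_2e^(3t)(1,2).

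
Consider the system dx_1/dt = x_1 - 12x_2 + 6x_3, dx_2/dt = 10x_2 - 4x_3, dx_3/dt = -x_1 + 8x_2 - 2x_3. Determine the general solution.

Coefficient matrix A = [[1, -12, 6], [0, 10, -4], [-1, 8, -2]].
det(A - λI) = 0 gives eigenvalues λ = 3, 4, 2.
For λ=3: eigenvector (3,-4,-7).
For λ=4: eigenvector (2,-2,-3).
For λ=2: eigenvector (0,1,2).
General solution: C_1e^(3t)(3,-4,-7) + C_2e^(4t)(2,-2,-3) + C_3e^(2t)(0,1,2).

x_1(t) = 3C_1e^(3t) + 2C_2e^(4t), x_2(t) = -4C_1e^(3t) - 2C_2e^(4t) + C_3e^(2t), x_3(t) = -7C_1e^(3t) - 3C_2e^(4t) + 2C_3e^(2t)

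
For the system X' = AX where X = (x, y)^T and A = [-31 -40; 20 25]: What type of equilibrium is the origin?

A = [[-31,-40],[20,25]]; det(A-λI) = λ^2 + 6λ + 25.
λ = -3 ± 4i: negative real part.

stable spiral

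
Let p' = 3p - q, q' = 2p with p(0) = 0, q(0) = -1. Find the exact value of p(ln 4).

A = [[3,-1],[2,0]]; eigenvalues λ = 2, 1.
Eigenvectors: (-1,-1) for λ=2, (1,2) for λ=1.
From the initial condition, c_1 = -1, c_2 = -1.
p(ln 4) = (-1)(4^2)(-1) + (-1)(4^1)(1) = 12.

12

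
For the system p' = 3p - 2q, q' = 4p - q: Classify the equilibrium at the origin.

unstable spiral

A = [[3,-2],[4,-1]]; det(A-λI) = λ^2 - 2λ + 5.
λ = 1 ± 2i: positive real part.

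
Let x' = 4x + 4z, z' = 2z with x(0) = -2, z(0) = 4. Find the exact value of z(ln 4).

A = [[4,4],[0,2]]; eigenvalues λ = 2, 4.
Eigenvectors: (-2,1) for λ=2, (-1,0) for λ=4.
From the initial condition, c_1 = 4, c_2 = -6.
z(ln 4) = (4)(4^2)(1) + (-6)(4^4)(0) = 64.

64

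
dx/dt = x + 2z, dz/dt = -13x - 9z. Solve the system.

x(t) = -K_1e^(-4t)sin(t) + K_1e^(-4t)cos(t) + K_2e^(-4t)sin(t) + K_2e^(-4t)cos(t), z(t) = 2K_1e^(-4t)sin(t) - 3K_1e^(-4t)cos(t) - 3K_2e^(-4t)sin(t) - 2K_2e^(-4t)cos(t)

Coefficient matrix A = [[1, 2], [-13, -9]].
Characteristic polynomial det(A - λI) = λ^2 + 8λ + 17 = 0.
Eigenvalues λ = -4 ± i (complex conjugate pair).
For λ=-4+i: an eigenvector is (1,-3) - i(-1,2) = (1 + i, -3 - 2i).
A real fundamental pair from Re and Im of e^((-4+i)t)v: X_1 = e^(-4t)(cos(t)·(1,-3) + sin(t)·(-1,2)), X_2 = e^(-4t)(sin(t)·(1,-3) - cos(t)·(-1,2)).
General solution: K_1X_1 + K_2X_2.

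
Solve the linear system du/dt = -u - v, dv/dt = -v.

Coefficient matrix A = [[-1, -1], [0, -1]].
Characteristic polynomial det(A - λI) = λ^2 + 2λ + 1 = 0.
Single eigenvalue λ = -1 with algebraic multiplicity 2.
Eigenvector v = (1,0); generalized eigenvector w with (A-λI)w=v is (-1,-1).
General solution: e^(-t)[C_1·v + C_2·(t·v + w)].

u(t) = C_1e^(-t) + C_2te^(-t) - C_2e^(-t), v(t) = -C_2e^(-t)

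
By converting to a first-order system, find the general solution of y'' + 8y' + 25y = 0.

y(t) = K_1e^(-4t)cos(3t) + K_2e^(-4t)sin(3t)

Let x_1 = y, x_2 = y'. Then x_1' = x_2 and x_2' = -25x_1 - 8x_2.
A = [[0,1],[-25,-8]]; det(A-λI) = λ^2 + 8λ + 25.
Eigenvalues λ = -4 ± 3i.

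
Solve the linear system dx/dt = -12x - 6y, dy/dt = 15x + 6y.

Coefficient matrix A = [[-12, -6], [15, 6]].
Characteristic polynomial det(A - λI) = λ^2 + 6λ + 18 = 0.
Eigenvalues λ = -3 ± 3i (complex conjugate pair).
For λ=-3+3i: an eigenvector is (-1,1) - i(1,-2) = (-1 - i, 1 + 2i).
A real fundamental pair from Re and Im of e^((-3+3i)t)v: X_1 = e^(-3t)(cos(3t)·(-1,1) + sin(3t)·(1,-2)), X_2 = e^(-3t)(sin(3t)·(-1,1) - cos(3t)·(1,-2)).
General solution: C_1X_1 + C_2X_2.

x(t) = C_1e^(-3t)sin(3t) - C_1e^(-3t)cos(3t) - C_2e^(-3t)sin(3t) - C_2e^(-3t)cos(3t), y(t) = -2C_1e^(-3t)sin(3t) + C_1e^(-3t)cos(3t) + C_2e^(-3t)sin(3t) + 2C_2e^(-3t)cos(3t)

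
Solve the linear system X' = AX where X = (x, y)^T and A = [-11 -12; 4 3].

x(t) = -2C_1e^(-5t) - 3C_2e^(-3t), y(t) = C_1e^(-5t) + 2C_2e^(-3t)

Coefficient matrix A = [[-11, -12], [4, 3]].
Characteristic polynomial det(A - λI) = λ^2 + 8λ + 15 = 0.
Eigenvalues λ = -5, -3.
For λ=-5: (A-λI) row 1 is [-6, -12], so an eigenvector is (-2, 1).
For λ=-3: (A-λI) row 1 is [-8, -12], so an eigenvector is (-3, 2).
General solution: C_1e^(-5t)(-2,1) + C_2e^(-3t)(-3,2).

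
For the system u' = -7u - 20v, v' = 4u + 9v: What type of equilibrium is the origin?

A = [[-7,-20],[4,9]]; det(A-λI) = λ^2 - 2λ + 17.
λ = 1 ± 4i: positive real part.

unstable spiral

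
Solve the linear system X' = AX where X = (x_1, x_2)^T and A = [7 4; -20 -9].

x_1(t) = -K_1e^(-t)sin(4t) + K_2e^(-t)cos(4t), x_2(t) = 2K_1e^(-t)sin(4t) - K_1e^(-t)cos(4t) - K_2e^(-t)sin(4t) - 2K_2e^(-t)cos(4t)

Coefficient matrix A = [[7, 4], [-20, -9]].
Characteristic polynomial det(A - λI) = λ^2 + 2λ + 17 = 0.
Eigenvalues λ = -1 ± 4i (complex conjugate pair).
For λ=-1+4i: an eigenvector is (0,-1) - i(-1,2) = (0 + i, -1 - 2i).
A real fundamental pair from Re and Im of e^((-1+4i)t)v: X_1 = e^(-t)(cos(4t)·(0,-1) + sin(4t)·(-1,2)), X_2 = e^(-t)(sin(4t)·(0,-1) - cos(4t)·(-1,2)).
General solution: K_1X_1 + K_2X_2.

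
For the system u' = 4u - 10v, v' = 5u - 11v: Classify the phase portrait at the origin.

A = [[4,-10],[5,-11]]; det(A-λI) = λ^2 + 7λ + 6.
λ = -6, -1: both negative.

stable node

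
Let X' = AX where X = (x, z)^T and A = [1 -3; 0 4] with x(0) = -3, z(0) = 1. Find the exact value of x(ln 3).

-87

A = [[1,-3],[0,4]]; eigenvalues λ = 1, 4.
Eigenvectors: (-1,0) for λ=1, (-1,1) for λ=4.
From the initial condition, c_1 = 2, c_2 = 1.
x(ln 3) = (2)(3^1)(-1) + (1)(3^4)(-1) = -87.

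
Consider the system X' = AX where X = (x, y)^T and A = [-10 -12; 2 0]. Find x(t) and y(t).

x(t) = -3K_1e^(-6t) - 2K_2e^(-4t), y(t) = K_1e^(-6t) + K_2e^(-4t)

Coefficient matrix A = [[-10, -12], [2, 0]].
Characteristic polynomial det(A - λI) = λ^2 + 10λ + 24 = 0.
Eigenvalues λ = -6, -4.
For λ=-6: (A-λI) row 1 is [-4, -12], so an eigenvector is (-3, 1).
For λ=-4: (A-λI) row 1 is [-6, -12], so an eigenvector is (-2, 1).
General solution: K_1e^(-6t)(-3,1) + K_2e^(-4t)(-2,1).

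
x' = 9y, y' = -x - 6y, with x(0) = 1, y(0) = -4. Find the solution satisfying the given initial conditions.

Coefficient matrix A = [[0, 9], [-1, -6]].
Characteristic polynomial det(A - λI) = λ^2 + 6λ + 9 = 0.
Single eigenvalue λ = -3 with algebraic multiplicity 2.
Eigenvector v = (3,-1); generalized eigenvector w with (A-λI)w=v is (1,0).
General solution: e^(-3t)[C_1·v + C_2·(t·v + w)].
Applying x(0)=1, y(0)=-4 gives C_1=4, C_2=-11.

x(t) = -33te^(-3t) + e^(-3t), y(t) = 11te^(-3t) - 4e^(-3t)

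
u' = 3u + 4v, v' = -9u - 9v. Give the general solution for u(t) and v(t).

u(t) = 2C_1e^(-3t) + 2C_2te^(-3t) + C_2e^(-3t), v(t) = -3C_1e^(-3t) - 3C_2te^(-3t) - C_2e^(-3t)

Coefficient matrix A = [[3, 4], [-9, -9]].
Characteristic polynomial det(A - λI) = λ^2 + 6λ + 9 = 0.
Single eigenvalue λ = -3 with algebraic multiplicity 2.
Eigenvector v = (2,-3); generalized eigenvector w with (A-λI)w=v is (1,-1).
General solution: e^(-3t)[C_1·v + C_2·(t·v + w)].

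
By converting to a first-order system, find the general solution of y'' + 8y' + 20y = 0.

Let x_1 = y, x_2 = y'. Then x_1' = x_2 and x_2' = -20x_1 - 8x_2.
A = [[0,1],[-20,-8]]; det(A-λI) = λ^2 + 8λ + 20.
Eigenvalues λ = -4 ± 2i.

y(t) = K_1e^(-4t)cos(2t) + K_2e^(-4t)sin(2t)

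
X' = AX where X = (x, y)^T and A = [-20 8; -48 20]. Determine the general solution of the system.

x(t) = K_1e^(-4t) - K_2e^(4t), y(t) = 2K_1e^(-4t) - 3K_2e^(4t)

Coefficient matrix A = [[-20, 8], [-48, 20]].
Characteristic polynomial det(A - λI) = λ^2 - 16 = 0.
Eigenvalues λ = -4, 4.
For λ=-4: (A-λI) row 1 is [-16, 8], so an eigenvector is (1, 2).
For λ=4: (A-λI) row 1 is [-24, 8], so an eigenvector is (-1, -3).
General solution: K_1e^(-4t)(1,2) + K_2e^(4t)(-1,-3).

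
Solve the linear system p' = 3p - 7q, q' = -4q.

Coefficient matrix A = [[3, -7], [0, -4]].
Characteristic polynomial det(A - λI) = λ^2 + λ - 12 = 0.
Eigenvalues λ = 3, -4.
For λ=3: (A-λI) row 1 is [0, -7], so an eigenvector is (-1, 0).
For λ=-4: (A-λI) row 1 is [7, -7], so an eigenvector is (1, 1).
General solution: C_1e^(3t)(-1,0) + C_2e^(-4t)(1,1).

p(t) = -C_1e^(3t) + C_2e^(-4t), q(t) = C_2e^(-4t)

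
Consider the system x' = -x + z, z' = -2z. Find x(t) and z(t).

Coefficient matrix A = [[-1, 1], [0, -2]].
Characteristic polynomial det(A - λI) = λ^2 + 3λ + 2 = 0.
Eigenvalues λ = -2, -1.
For λ=-2: (A-λI) row 1 is [1, 1], so an eigenvector is (-1, 1).
For λ=-1: (A-λI) row 1 is [0, 1], so an eigenvector is (1, 0).
General solution: K_1e^(-2t)(-1,1) + K_2e^(-t)(1,0).

x(t) = -K_1e^(-2t) + K_2e^(-t), z(t) = K_1e^(-2t)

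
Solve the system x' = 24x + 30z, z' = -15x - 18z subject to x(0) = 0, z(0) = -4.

x(t) = -40e^(3t)sin(3t), z(t) = 28e^(3t)sin(3t) - 4e^(3t)cos(3t)

Coefficient matrix A = [[24, 30], [-15, -18]].
Characteristic polynomial det(A - λI) = λ^2 - 6λ + 18 = 0.
Eigenvalues λ = 3 ± 3i (complex conjugate pair).
For λ=3+3i: an eigenvector is (-3,2) - i(-1,1) = (-3 + i, 2 - i).
A real fundamental pair from Re and Im of e^((3+3i)t)v: X_1 = e^(3t)(cos(3t)·(-3,2) + sin(3t)·(-1,1)), X_2 = e^(3t)(sin(3t)·(-3,2) - cos(3t)·(-1,1)).
General solution: c_1X_1 + c_2X_2.
Applying x(0)=0, z(0)=-4 gives c_1=4, c_2=12.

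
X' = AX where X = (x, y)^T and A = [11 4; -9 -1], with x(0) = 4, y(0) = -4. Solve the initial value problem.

Coefficient matrix A = [[11, 4], [-9, -1]].
Characteristic polynomial det(A - λI) = λ^2 - 10λ + 25 = 0.
Single eigenvalue λ = 5 with algebraic multiplicity 2.
Eigenvector v = (-2,3); generalized eigenvector w with (A-λI)w=v is (-1,1).
General solution: e^(5t)[K_1·v + K_2·(t·v + w)].
Applying x(0)=4, y(0)=-4 gives K_1=0, K_2=-4.

x(t) = 8te^(5t) + 4e^(5t), y(t) = -12te^(5t) - 4e^(5t)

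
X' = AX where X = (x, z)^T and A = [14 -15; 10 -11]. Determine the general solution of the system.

x(t) = 3c_1e^(4t) - c_2e^(-t), z(t) = 2c_1e^(4t) - c_2e^(-t)

Coefficient matrix A = [[14, -15], [10, -11]].
Characteristic polynomial det(A - λI) = λ^2 - 3λ - 4 = 0.
Eigenvalues λ = 4, -1.
For λ=4: (A-λI) row 1 is [10, -15], so an eigenvector is (3, 2).
For λ=-1: (A-λI) row 1 is [15, -15], so an eigenvector is (-1, -1).
General solution: c_1e^(4t)(3,2) + c_2e^(-t)(-1,-1).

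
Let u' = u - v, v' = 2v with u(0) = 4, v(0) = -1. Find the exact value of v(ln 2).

-4

A = [[1,-1],[0,2]]; eigenvalues λ = 1, 2.
Eigenvectors: (-1,0) for λ=1, (1,-1) for λ=2.
From the initial condition, c_1 = -3, c_2 = 1.
v(ln 2) = (-3)(2^1)(0) + (1)(2^2)(-1) = -4.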